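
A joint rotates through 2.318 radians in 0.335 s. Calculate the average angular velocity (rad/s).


omega = delta_theta / delta_t
omega = 2.318 / 0.335
omega = 6.9194


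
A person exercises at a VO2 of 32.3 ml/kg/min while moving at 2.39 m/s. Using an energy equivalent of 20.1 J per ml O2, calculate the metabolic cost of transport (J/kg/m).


Power per kg = VO2 * 20.1 / 60
Power per kg = 32.3 * 20.1 / 60 = 10.8205 W/kg
Cost = power_per_kg / speed
Cost = 10.8205 / 2.39
Cost = 4.5274


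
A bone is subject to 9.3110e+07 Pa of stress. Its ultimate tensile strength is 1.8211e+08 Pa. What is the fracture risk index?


FRI = applied / ultimate
FRI = 9.3110e+07 / 1.8211e+08
FRI = 0.5113


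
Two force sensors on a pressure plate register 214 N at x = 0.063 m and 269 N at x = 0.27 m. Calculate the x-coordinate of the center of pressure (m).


COP_x = (F1*x1 + F2*x2) / (F1 + F2)
COP_x = (214*0.063 + 269*0.27) / (214 + 269)
Numerator = 86.1120
Denominator = 483
COP_x = 0.1783


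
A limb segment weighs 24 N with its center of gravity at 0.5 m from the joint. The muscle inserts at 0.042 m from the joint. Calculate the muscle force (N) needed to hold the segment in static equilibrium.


F_muscle = W * d_load / d_muscle
F_muscle = 24 * 0.5 / 0.042
Numerator = 12.0000
F_muscle = 285.7143


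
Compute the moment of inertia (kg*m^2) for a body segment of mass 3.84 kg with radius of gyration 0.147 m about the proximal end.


I = m * k^2
I = 3.84 * 0.147^2
k^2 = 0.0216
I = 0.0830


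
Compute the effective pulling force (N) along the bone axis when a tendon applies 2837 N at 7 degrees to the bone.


F_eff = F_tendon * cos(theta)
theta = 7 deg = 0.1222 rad
cos(theta) = 0.9925
F_eff = 2837 * 0.9925
F_eff = 2815.8534


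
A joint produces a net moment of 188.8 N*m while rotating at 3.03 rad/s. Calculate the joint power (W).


P = M * omega
P = 188.8 * 3.03
P = 572.0640


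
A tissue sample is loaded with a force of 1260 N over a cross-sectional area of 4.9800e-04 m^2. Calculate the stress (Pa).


stress = F / A
stress = 1260 / 4.9800e-04
stress = 2.5301e+06


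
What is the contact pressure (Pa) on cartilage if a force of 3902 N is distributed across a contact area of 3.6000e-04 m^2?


P = F / A
P = 3902 / 3.6000e-04
P = 1.0839e+07


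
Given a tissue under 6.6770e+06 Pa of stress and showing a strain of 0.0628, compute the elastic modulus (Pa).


E = stress / strain
E = 6.6770e+06 / 0.0628
E = 1.0632e+08


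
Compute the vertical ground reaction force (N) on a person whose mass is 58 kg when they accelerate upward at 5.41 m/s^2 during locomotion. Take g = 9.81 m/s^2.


GRF = m * (g + a)
GRF = 58 * (9.81 + 5.41)
GRF = 58 * 15.2200
GRF = 882.7600


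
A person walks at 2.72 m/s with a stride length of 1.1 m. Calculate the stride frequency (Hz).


f = v / stride_length
f = 2.72 / 1.1
f = 2.4727


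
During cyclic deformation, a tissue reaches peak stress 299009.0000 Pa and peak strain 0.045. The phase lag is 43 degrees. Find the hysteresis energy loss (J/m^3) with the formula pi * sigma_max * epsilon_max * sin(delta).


E_loss = pi * sigma_max * epsilon_max * sin(delta)
delta = 43 deg = 0.7505 rad
sin(delta) = 0.6820
E_loss = pi * 299009.0000 * 0.045 * 0.6820
E_loss = 28829.0265


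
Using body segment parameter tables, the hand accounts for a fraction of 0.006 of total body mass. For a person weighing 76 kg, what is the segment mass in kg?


m_segment = body_mass * fraction
m_segment = 76 * 0.006
m_segment = 0.4560


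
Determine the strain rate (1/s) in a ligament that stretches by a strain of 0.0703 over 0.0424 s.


strain_rate = delta_strain / delta_t
strain_rate = 0.0703 / 0.0424
strain_rate = 1.6580


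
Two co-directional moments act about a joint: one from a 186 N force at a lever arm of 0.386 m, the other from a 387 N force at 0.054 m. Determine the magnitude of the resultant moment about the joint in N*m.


M = F1 * d1 + F2 * d2
M = 186 * 0.386 + 387 * 0.054
M = 71.7960 + 20.8980
M = 92.6940


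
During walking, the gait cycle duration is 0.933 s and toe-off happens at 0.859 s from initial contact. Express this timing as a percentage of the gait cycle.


pct = (event_time / cycle_time) * 100
pct = (0.859 / 0.933) * 100
ratio = 0.9207
pct = 92.0686


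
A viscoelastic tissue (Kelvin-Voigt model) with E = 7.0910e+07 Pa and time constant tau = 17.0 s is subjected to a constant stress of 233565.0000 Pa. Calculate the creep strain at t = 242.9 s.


epsilon(t) = (sigma/E) * (1 - exp(-t/tau))
sigma/E = 233565.0000 / 7.0910e+07 = 0.0033
exp(-t/tau) = exp(-242.9 / 17.0) = 6.2330e-07
epsilon = 0.0033 * (1 - 6.2330e-07)
epsilon = 0.0033


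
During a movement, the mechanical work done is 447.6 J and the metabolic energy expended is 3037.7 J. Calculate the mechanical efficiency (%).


eta = (W_mech / E_meta) * 100
eta = (447.6 / 3037.7) * 100
ratio = 0.1473
eta = 14.7348


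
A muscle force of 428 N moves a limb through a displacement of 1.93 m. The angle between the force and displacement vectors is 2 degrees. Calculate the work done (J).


W = F * d * cos(theta)
theta = 2 deg = 0.0349 rad
cos(theta) = 0.9994
W = 428 * 1.93 * 0.9994
W = 825.5368


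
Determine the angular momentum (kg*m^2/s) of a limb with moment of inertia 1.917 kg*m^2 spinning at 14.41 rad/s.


L = I * omega
L = 1.917 * 14.41
L = 27.6240


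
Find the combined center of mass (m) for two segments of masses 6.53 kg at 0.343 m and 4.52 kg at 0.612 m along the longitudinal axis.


COM = (m1*x1 + m2*x2) / (m1 + m2)
COM = (6.53*0.343 + 4.52*0.612) / (6.53 + 4.52)
Numerator = 5.0060
Denominator = 11.0500
COM = 0.4530


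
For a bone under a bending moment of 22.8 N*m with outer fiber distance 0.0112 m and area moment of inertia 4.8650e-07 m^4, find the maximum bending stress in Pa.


sigma = M * c / I
sigma = 22.8 * 0.0112 / 4.8650e-07
M * c = 0.2554
sigma = 524892.0863


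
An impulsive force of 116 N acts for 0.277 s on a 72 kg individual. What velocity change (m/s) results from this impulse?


J = F * dt = 116 * 0.277 = 32.1320 N*s
delta_v = J / m
delta_v = 32.1320 / 72
delta_v = 0.4463


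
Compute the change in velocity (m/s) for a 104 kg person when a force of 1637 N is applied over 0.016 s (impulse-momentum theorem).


J = F * dt = 1637 * 0.016 = 26.1920 N*s
delta_v = J / m
delta_v = 26.1920 / 104
delta_v = 0.2518


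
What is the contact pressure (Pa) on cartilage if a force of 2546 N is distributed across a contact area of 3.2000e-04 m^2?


P = F / A
P = 2546 / 3.2000e-04
P = 7.9562e+06


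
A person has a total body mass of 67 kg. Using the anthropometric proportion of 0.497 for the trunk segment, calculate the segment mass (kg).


m_segment = body_mass * fraction
m_segment = 67 * 0.497
m_segment = 33.2990


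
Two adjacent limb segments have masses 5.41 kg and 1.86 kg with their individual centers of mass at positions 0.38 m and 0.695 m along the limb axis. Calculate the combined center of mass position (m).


COM = (m1*x1 + m2*x2) / (m1 + m2)
COM = (5.41*0.38 + 1.86*0.695) / (5.41 + 1.86)
Numerator = 3.3485
Denominator = 7.2700
COM = 0.4606


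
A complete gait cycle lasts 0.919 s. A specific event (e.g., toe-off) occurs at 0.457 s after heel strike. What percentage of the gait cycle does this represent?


pct = (event_time / cycle_time) * 100
pct = (0.457 / 0.919) * 100
ratio = 0.4973
pct = 49.7280


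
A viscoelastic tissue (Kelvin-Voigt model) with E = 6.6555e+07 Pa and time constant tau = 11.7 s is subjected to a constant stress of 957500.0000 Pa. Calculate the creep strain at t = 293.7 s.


epsilon(t) = (sigma/E) * (1 - exp(-t/tau))
sigma/E = 957500.0000 / 6.6555e+07 = 0.0144
exp(-t/tau) = exp(-293.7 / 11.7) = 1.2534e-11
epsilon = 0.0144 * (1 - 1.2534e-11)
epsilon = 0.0144


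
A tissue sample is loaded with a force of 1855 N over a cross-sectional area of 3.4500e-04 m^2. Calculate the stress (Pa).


stress = F / A
stress = 1855 / 3.4500e-04
stress = 5.3768e+06


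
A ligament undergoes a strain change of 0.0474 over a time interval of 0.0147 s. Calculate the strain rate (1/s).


strain_rate = delta_strain / delta_t
strain_rate = 0.0474 / 0.0147
strain_rate = 3.2245


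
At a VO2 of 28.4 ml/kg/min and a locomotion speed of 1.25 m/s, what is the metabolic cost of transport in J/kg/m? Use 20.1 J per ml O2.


Power per kg = VO2 * 20.1 / 60
Power per kg = 28.4 * 20.1 / 60 = 9.5140 W/kg
Cost = power_per_kg / speed
Cost = 9.5140 / 1.25
Cost = 7.6112


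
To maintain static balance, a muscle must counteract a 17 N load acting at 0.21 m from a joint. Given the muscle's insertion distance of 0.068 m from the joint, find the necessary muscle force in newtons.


F_muscle = W * d_load / d_muscle
F_muscle = 17 * 0.21 / 0.068
Numerator = 3.5700
F_muscle = 52.5000


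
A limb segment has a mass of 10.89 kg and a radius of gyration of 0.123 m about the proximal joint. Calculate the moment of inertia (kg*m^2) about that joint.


I = m * k^2
I = 10.89 * 0.123^2
k^2 = 0.0151
I = 0.1648


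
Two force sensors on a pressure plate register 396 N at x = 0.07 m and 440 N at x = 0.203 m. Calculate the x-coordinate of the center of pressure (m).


COP_x = (F1*x1 + F2*x2) / (F1 + F2)
COP_x = (396*0.07 + 440*0.203) / (396 + 440)
Numerator = 117.0400
Denominator = 836
COP_x = 0.1400


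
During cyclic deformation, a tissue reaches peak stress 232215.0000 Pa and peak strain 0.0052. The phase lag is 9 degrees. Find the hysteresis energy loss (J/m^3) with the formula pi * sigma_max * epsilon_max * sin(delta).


E_loss = pi * sigma_max * epsilon_max * sin(delta)
delta = 9 deg = 0.1571 rad
sin(delta) = 0.1564
E_loss = pi * 232215.0000 * 0.0052 * 0.1564
E_loss = 593.4388


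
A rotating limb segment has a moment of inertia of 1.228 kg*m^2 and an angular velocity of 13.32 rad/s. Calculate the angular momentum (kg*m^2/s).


L = I * omega
L = 1.228 * 13.32
L = 16.3570


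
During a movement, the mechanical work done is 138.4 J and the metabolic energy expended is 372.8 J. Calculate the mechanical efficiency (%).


eta = (W_mech / E_meta) * 100
eta = (138.4 / 372.8) * 100
ratio = 0.3712
eta = 37.1245


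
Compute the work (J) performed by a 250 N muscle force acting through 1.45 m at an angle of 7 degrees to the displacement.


W = F * d * cos(theta)
theta = 7 deg = 0.1222 rad
cos(theta) = 0.9925
W = 250 * 1.45 * 0.9925
W = 359.7980


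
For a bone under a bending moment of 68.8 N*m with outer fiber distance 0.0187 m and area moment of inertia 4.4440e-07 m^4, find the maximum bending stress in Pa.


sigma = M * c / I
sigma = 68.8 * 0.0187 / 4.4440e-07
M * c = 1.2866
sigma = 2.8950e+06


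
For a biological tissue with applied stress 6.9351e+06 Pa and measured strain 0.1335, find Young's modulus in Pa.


E = stress / strain
E = 6.9351e+06 / 0.1335
E = 5.1948e+07


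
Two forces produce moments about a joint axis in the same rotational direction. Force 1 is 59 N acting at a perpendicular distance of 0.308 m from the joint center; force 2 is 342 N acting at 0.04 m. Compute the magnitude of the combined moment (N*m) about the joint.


M = F1 * d1 + F2 * d2
M = 59 * 0.308 + 342 * 0.04
M = 18.1720 + 13.6800
M = 31.8520


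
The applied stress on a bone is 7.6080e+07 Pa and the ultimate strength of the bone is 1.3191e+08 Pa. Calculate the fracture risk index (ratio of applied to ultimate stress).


FRI = applied / ultimate
FRI = 7.6080e+07 / 1.3191e+08
FRI = 0.5768


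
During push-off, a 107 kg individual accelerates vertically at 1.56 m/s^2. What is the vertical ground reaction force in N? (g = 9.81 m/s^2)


GRF = m * (g + a)
GRF = 107 * (9.81 + 1.56)
GRF = 107 * 11.3700
GRF = 1216.5900


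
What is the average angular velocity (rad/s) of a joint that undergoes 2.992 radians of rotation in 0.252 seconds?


omega = delta_theta / delta_t
omega = 2.992 / 0.252
omega = 11.8730


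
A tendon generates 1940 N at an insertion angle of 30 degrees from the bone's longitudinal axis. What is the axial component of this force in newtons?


F_eff = F_tendon * cos(theta)
theta = 30 deg = 0.5236 rad
cos(theta) = 0.8660
F_eff = 1940 * 0.8660
F_eff = 1680.0893


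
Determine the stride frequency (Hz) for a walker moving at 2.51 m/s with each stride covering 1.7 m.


f = v / stride_length
f = 2.51 / 1.7
f = 1.4765


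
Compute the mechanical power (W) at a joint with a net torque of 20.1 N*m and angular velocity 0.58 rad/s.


P = M * omega
P = 20.1 * 0.58
P = 11.6580


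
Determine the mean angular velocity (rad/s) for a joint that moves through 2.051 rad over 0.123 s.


omega = delta_theta / delta_t
omega = 2.051 / 0.123
omega = 16.6748


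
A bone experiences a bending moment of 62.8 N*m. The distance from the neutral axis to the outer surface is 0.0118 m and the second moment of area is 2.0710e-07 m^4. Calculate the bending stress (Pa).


sigma = M * c / I
sigma = 62.8 * 0.0118 / 2.0710e-07
M * c = 0.7410
sigma = 3.5782e+06


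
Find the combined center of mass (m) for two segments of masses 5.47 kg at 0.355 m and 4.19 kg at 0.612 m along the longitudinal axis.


COM = (m1*x1 + m2*x2) / (m1 + m2)
COM = (5.47*0.355 + 4.19*0.612) / (5.47 + 4.19)
Numerator = 4.5061
Denominator = 9.6600
COM = 0.4665


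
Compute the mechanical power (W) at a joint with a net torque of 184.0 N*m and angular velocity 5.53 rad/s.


P = M * omega
P = 184.0 * 5.53
P = 1017.5200


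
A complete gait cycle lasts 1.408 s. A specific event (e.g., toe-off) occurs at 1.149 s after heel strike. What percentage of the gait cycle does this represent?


pct = (event_time / cycle_time) * 100
pct = (1.149 / 1.408) * 100
ratio = 0.8161
pct = 81.6051


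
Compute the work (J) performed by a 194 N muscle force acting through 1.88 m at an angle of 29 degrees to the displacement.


W = F * d * cos(theta)
theta = 29 deg = 0.5061 rad
cos(theta) = 0.8746
W = 194 * 1.88 * 0.8746
W = 318.9913


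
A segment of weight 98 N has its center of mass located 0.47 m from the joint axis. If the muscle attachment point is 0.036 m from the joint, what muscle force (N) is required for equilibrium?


F_muscle = W * d_load / d_muscle
F_muscle = 98 * 0.47 / 0.036
Numerator = 46.0600
F_muscle = 1279.4444


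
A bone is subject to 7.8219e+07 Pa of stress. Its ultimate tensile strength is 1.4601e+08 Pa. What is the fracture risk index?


FRI = applied / ultimate
FRI = 7.8219e+07 / 1.4601e+08
FRI = 0.5357


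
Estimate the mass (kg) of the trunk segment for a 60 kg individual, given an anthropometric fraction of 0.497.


m_segment = body_mass * fraction
m_segment = 60 * 0.497
m_segment = 29.8200


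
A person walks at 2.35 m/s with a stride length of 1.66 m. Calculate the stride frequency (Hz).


f = v / stride_length
f = 2.35 / 1.66
f = 1.4157


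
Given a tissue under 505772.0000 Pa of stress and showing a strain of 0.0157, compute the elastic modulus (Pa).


E = stress / strain
E = 505772.0000 / 0.0157
E = 3.2215e+07


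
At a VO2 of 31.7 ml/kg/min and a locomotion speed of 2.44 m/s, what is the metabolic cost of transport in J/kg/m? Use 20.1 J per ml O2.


Power per kg = VO2 * 20.1 / 60
Power per kg = 31.7 * 20.1 / 60 = 10.6195 W/kg
Cost = power_per_kg / speed
Cost = 10.6195 / 2.44
Cost = 4.3523


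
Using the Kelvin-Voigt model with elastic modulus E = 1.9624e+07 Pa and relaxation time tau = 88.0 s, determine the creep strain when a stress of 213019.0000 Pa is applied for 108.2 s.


epsilon(t) = (sigma/E) * (1 - exp(-t/tau))
sigma/E = 213019.0000 / 1.9624e+07 = 0.0109
exp(-t/tau) = exp(-108.2 / 88.0) = 0.2924
epsilon = 0.0109 * (1 - 0.2924)
epsilon = 0.0077


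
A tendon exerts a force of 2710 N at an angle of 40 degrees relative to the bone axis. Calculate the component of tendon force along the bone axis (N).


F_eff = F_tendon * cos(theta)
theta = 40 deg = 0.6981 rad
cos(theta) = 0.7660
F_eff = 2710 * 0.7660
F_eff = 2075.9804


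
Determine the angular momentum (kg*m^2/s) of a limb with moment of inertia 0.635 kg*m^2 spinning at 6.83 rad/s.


L = I * omega
L = 0.635 * 6.83
L = 4.3371


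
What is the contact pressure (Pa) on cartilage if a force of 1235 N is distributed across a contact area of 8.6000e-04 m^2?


P = F / A
P = 1235 / 8.6000e-04
P = 1.4360e+06


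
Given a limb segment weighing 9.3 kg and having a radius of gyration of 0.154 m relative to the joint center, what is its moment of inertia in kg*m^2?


I = m * k^2
I = 9.3 * 0.154^2
k^2 = 0.0237
I = 0.2206


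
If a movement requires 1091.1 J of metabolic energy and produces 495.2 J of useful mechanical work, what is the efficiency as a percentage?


eta = (W_mech / E_meta) * 100
eta = (495.2 / 1091.1) * 100
ratio = 0.4539
eta = 45.3854


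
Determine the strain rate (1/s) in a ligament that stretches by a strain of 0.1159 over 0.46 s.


strain_rate = delta_strain / delta_t
strain_rate = 0.1159 / 0.46
strain_rate = 0.2520


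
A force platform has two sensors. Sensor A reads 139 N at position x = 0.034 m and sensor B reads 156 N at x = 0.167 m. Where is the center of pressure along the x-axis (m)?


COP_x = (F1*x1 + F2*x2) / (F1 + F2)
COP_x = (139*0.034 + 156*0.167) / (139 + 156)
Numerator = 30.7780
Denominator = 295
COP_x = 0.1043


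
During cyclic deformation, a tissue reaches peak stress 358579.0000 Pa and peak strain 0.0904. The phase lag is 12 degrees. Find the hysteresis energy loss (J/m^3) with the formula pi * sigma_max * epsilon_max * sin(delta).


E_loss = pi * sigma_max * epsilon_max * sin(delta)
delta = 12 deg = 0.2094 rad
sin(delta) = 0.2079
E_loss = pi * 358579.0000 * 0.0904 * 0.2079
E_loss = 21172.9838


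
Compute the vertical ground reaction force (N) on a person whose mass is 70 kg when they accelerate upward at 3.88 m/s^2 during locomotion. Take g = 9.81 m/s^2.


GRF = m * (g + a)
GRF = 70 * (9.81 + 3.88)
GRF = 70 * 13.6900
GRF = 958.3000


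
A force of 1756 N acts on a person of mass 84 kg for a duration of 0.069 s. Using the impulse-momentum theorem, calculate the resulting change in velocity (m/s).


J = F * dt = 1756 * 0.069 = 121.1640 N*s
delta_v = J / m
delta_v = 121.1640 / 84
delta_v = 1.4424


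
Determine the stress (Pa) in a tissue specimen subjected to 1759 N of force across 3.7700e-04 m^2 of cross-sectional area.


stress = F / A
stress = 1759 / 3.7700e-04
stress = 4.6658e+06


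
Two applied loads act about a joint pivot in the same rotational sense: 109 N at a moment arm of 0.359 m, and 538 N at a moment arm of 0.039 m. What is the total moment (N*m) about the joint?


M = F1 * d1 + F2 * d2
M = 109 * 0.359 + 538 * 0.039
M = 39.1310 + 20.9820
M = 60.1130


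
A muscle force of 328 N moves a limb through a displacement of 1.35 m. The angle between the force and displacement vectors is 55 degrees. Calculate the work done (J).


W = F * d * cos(theta)
theta = 55 deg = 0.9599 rad
cos(theta) = 0.5736
W = 328 * 1.35 * 0.5736
W = 253.9796


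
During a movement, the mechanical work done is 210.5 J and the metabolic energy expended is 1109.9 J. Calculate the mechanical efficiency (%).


eta = (W_mech / E_meta) * 100
eta = (210.5 / 1109.9) * 100
ratio = 0.1897
eta = 18.9657


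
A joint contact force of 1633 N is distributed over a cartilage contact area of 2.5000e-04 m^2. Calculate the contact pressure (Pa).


P = F / A
P = 1633 / 2.5000e-04
P = 6.5320e+06


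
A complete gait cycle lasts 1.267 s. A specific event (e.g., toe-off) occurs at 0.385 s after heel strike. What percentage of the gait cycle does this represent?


pct = (event_time / cycle_time) * 100
pct = (0.385 / 1.267) * 100
ratio = 0.3039
pct = 30.3867


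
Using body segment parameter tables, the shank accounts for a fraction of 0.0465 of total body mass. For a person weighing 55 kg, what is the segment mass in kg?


m_segment = body_mass * fraction
m_segment = 55 * 0.0465
m_segment = 2.5575


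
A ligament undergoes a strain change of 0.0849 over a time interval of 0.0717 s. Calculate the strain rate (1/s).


strain_rate = delta_strain / delta_t
strain_rate = 0.0849 / 0.0717
strain_rate = 1.1841


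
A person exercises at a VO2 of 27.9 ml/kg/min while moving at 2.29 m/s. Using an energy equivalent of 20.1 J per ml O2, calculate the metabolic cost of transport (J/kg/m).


Power per kg = VO2 * 20.1 / 60
Power per kg = 27.9 * 20.1 / 60 = 9.3465 W/kg
Cost = power_per_kg / speed
Cost = 9.3465 / 2.29
Cost = 4.0814


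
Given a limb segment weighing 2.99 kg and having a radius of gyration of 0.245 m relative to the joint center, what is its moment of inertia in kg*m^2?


I = m * k^2
I = 2.99 * 0.245^2
k^2 = 0.0600
I = 0.1795


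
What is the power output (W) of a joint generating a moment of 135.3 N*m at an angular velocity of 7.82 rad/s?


P = M * omega
P = 135.3 * 7.82
P = 1058.0460


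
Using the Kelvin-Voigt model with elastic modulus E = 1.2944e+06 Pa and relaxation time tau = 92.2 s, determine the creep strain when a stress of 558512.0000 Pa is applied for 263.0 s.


epsilon(t) = (sigma/E) * (1 - exp(-t/tau))
sigma/E = 558512.0000 / 1.2944e+06 = 0.4315
exp(-t/tau) = exp(-263.0 / 92.2) = 0.0577
epsilon = 0.4315 * (1 - 0.0577)
epsilon = 0.4066


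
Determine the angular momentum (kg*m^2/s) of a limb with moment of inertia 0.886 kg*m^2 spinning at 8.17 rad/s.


L = I * omega
L = 0.886 * 8.17
L = 7.2386


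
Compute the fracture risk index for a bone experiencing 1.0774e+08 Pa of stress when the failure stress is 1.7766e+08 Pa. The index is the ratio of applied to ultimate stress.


FRI = applied / ultimate
FRI = 1.0774e+08 / 1.7766e+08
FRI = 0.6064


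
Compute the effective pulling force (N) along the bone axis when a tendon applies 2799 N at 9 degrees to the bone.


F_eff = F_tendon * cos(theta)
theta = 9 deg = 0.1571 rad
cos(theta) = 0.9877
F_eff = 2799 * 0.9877
F_eff = 2764.5397


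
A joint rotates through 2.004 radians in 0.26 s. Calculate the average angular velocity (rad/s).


omega = delta_theta / delta_t
omega = 2.004 / 0.26
omega = 7.7077


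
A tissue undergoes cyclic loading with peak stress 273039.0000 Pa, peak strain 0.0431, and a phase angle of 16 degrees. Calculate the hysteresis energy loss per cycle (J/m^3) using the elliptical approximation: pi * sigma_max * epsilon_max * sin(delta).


E_loss = pi * sigma_max * epsilon_max * sin(delta)
delta = 16 deg = 0.2793 rad
sin(delta) = 0.2756
E_loss = pi * 273039.0000 * 0.0431 * 0.2756
E_loss = 10190.3688


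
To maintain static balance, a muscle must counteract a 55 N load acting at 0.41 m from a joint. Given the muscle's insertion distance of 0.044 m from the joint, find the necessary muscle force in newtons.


F_muscle = W * d_load / d_muscle
F_muscle = 55 * 0.41 / 0.044
Numerator = 22.5500
F_muscle = 512.5000


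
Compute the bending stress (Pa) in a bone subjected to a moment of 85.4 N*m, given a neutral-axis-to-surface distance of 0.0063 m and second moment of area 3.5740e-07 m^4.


sigma = M * c / I
sigma = 85.4 * 0.0063 / 3.5740e-07
M * c = 0.5380
sigma = 1.5054e+06


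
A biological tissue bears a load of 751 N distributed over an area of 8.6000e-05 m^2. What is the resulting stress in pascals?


stress = F / A
stress = 751 / 8.6000e-05
stress = 8.7326e+06


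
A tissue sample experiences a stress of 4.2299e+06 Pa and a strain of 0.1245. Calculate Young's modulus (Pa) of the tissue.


E = stress / strain
E = 4.2299e+06 / 0.1245
E = 3.3975e+07


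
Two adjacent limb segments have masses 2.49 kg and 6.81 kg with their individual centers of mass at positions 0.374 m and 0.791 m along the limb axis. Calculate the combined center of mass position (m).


COM = (m1*x1 + m2*x2) / (m1 + m2)
COM = (2.49*0.374 + 6.81*0.791) / (2.49 + 6.81)
Numerator = 6.3180
Denominator = 9.3000
COM = 0.6794


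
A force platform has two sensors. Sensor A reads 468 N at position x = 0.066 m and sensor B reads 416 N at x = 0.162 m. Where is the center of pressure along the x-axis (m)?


COP_x = (F1*x1 + F2*x2) / (F1 + F2)
COP_x = (468*0.066 + 416*0.162) / (468 + 416)
Numerator = 98.2800
Denominator = 884
COP_x = 0.1112


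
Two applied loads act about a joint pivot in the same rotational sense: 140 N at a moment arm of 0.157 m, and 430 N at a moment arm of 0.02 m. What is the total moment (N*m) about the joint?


M = F1 * d1 + F2 * d2
M = 140 * 0.157 + 430 * 0.02
M = 21.9800 + 8.6000
M = 30.5800


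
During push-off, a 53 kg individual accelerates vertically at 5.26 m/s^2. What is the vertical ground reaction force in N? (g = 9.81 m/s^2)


GRF = m * (g + a)
GRF = 53 * (9.81 + 5.26)
GRF = 53 * 15.0700
GRF = 798.7100


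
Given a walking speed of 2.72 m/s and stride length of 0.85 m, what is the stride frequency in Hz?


f = v / stride_length
f = 2.72 / 0.85
f = 3.2000


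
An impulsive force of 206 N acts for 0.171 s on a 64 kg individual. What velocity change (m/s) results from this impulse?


J = F * dt = 206 * 0.171 = 35.2260 N*s
delta_v = J / m
delta_v = 35.2260 / 64
delta_v = 0.5504


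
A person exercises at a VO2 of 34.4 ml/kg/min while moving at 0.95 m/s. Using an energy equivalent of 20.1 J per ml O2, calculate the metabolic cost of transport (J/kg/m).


Power per kg = VO2 * 20.1 / 60
Power per kg = 34.4 * 20.1 / 60 = 11.5240 W/kg
Cost = power_per_kg / speed
Cost = 11.5240 / 0.95
Cost = 12.1305


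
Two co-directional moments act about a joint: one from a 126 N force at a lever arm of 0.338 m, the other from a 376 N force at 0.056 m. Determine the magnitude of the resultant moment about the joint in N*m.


M = F1 * d1 + F2 * d2
M = 126 * 0.338 + 376 * 0.056
M = 42.5880 + 21.0560
M = 63.6440


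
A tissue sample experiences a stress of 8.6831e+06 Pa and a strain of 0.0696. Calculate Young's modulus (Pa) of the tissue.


E = stress / strain
E = 8.6831e+06 / 0.0696
E = 1.2476e+08


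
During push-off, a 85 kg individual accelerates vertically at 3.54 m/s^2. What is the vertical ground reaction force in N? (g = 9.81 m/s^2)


GRF = m * (g + a)
GRF = 85 * (9.81 + 3.54)
GRF = 85 * 13.3500
GRF = 1134.7500


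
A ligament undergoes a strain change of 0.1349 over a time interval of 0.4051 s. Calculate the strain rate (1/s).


strain_rate = delta_strain / delta_t
strain_rate = 0.1349 / 0.4051
strain_rate = 0.3330


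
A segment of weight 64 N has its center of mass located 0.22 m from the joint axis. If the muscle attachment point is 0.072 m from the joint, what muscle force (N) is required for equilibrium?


F_muscle = W * d_load / d_muscle
F_muscle = 64 * 0.22 / 0.072
Numerator = 14.0800
F_muscle = 195.5556


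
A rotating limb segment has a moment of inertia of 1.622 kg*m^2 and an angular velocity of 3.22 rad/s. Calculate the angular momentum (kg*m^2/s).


L = I * omega
L = 1.622 * 3.22
L = 5.2228


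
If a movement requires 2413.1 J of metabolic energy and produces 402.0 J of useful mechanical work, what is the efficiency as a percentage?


eta = (W_mech / E_meta) * 100
eta = (402.0 / 2413.1) * 100
ratio = 0.1666
eta = 16.6591


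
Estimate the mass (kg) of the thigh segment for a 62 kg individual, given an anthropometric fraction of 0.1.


m_segment = body_mass * fraction
m_segment = 62 * 0.1
m_segment = 6.2000


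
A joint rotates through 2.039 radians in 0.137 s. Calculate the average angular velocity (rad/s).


omega = delta_theta / delta_t
omega = 2.039 / 0.137
omega = 14.8832


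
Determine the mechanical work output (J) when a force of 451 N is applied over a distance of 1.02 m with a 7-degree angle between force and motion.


W = F * d * cos(theta)
theta = 7 deg = 0.1222 rad
cos(theta) = 0.9925
W = 451 * 1.02 * 0.9925
W = 456.5911


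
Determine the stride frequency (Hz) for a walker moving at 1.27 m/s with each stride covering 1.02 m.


f = v / stride_length
f = 1.27 / 1.02
f = 1.2451


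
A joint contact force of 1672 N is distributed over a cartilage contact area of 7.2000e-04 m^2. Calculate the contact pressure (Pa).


P = F / A
P = 1672 / 7.2000e-04
P = 2.3222e+06


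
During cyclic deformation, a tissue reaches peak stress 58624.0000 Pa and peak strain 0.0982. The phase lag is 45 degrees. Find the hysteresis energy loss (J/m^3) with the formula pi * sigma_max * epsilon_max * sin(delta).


E_loss = pi * sigma_max * epsilon_max * sin(delta)
delta = 45 deg = 0.7854 rad
sin(delta) = 0.7071
E_loss = pi * 58624.0000 * 0.0982 * 0.7071
E_loss = 12788.5649


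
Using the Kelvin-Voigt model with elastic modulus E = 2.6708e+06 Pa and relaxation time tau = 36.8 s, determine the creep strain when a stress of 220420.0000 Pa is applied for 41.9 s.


epsilon(t) = (sigma/E) * (1 - exp(-t/tau))
sigma/E = 220420.0000 / 2.6708e+06 = 0.0825
exp(-t/tau) = exp(-41.9 / 36.8) = 0.3203
epsilon = 0.0825 * (1 - 0.3203)
epsilon = 0.0561


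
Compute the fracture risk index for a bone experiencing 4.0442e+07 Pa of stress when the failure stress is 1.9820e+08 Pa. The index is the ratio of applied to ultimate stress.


FRI = applied / ultimate
FRI = 4.0442e+07 / 1.9820e+08
FRI = 0.2040


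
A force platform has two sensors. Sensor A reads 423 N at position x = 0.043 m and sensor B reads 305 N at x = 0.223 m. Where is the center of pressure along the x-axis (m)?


COP_x = (F1*x1 + F2*x2) / (F1 + F2)
COP_x = (423*0.043 + 305*0.223) / (423 + 305)
Numerator = 86.2040
Denominator = 728
COP_x = 0.1184


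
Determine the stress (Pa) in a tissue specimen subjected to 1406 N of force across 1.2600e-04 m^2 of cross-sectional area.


stress = F / A
stress = 1406 / 1.2600e-04
stress = 1.1159e+07


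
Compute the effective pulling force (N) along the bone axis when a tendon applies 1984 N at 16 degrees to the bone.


F_eff = F_tendon * cos(theta)
theta = 16 deg = 0.2793 rad
cos(theta) = 0.9613
F_eff = 1984 * 0.9613
F_eff = 1907.1432


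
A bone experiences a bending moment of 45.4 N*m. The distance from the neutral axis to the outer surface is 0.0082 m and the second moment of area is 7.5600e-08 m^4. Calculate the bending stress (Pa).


sigma = M * c / I
sigma = 45.4 * 0.0082 / 7.5600e-08
M * c = 0.3723
sigma = 4.9243e+06


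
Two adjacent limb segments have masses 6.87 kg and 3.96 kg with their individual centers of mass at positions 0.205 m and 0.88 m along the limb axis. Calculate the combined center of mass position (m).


COM = (m1*x1 + m2*x2) / (m1 + m2)
COM = (6.87*0.205 + 3.96*0.88) / (6.87 + 3.96)
Numerator = 4.8932
Denominator = 10.8300
COM = 0.4518


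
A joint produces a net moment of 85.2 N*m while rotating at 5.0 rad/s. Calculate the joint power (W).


P = M * omega
P = 85.2 * 5.0
P = 426.0000


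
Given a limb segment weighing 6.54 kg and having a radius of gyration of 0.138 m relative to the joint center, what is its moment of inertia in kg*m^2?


I = m * k^2
I = 6.54 * 0.138^2
k^2 = 0.0190
I = 0.1245


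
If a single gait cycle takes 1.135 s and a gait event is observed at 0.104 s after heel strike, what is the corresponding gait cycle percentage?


pct = (event_time / cycle_time) * 100
pct = (0.104 / 1.135) * 100
ratio = 0.0916
pct = 9.1630


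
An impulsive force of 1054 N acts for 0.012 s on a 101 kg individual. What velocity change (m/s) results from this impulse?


J = F * dt = 1054 * 0.012 = 12.6480 N*s
delta_v = J / m
delta_v = 12.6480 / 101
delta_v = 0.1252


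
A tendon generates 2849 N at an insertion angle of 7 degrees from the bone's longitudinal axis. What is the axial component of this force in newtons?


F_eff = F_tendon * cos(theta)
theta = 7 deg = 0.1222 rad
cos(theta) = 0.9925
F_eff = 2849 * 0.9925
F_eff = 2827.7640


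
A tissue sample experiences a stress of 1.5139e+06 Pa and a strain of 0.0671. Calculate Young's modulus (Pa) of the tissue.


E = stress / strain
E = 1.5139e+06 / 0.0671
E = 2.2562e+07


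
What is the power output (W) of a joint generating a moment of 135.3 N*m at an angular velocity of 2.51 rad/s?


P = M * omega
P = 135.3 * 2.51
P = 339.6030


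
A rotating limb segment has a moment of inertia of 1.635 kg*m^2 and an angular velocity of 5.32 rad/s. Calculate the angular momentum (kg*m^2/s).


L = I * omega
L = 1.635 * 5.32
L = 8.6982


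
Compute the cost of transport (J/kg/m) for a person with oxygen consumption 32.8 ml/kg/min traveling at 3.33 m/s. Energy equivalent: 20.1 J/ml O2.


Power per kg = VO2 * 20.1 / 60
Power per kg = 32.8 * 20.1 / 60 = 10.9880 W/kg
Cost = power_per_kg / speed
Cost = 10.9880 / 3.33
Cost = 3.2997


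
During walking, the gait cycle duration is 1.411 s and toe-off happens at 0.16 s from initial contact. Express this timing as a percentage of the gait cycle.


pct = (event_time / cycle_time) * 100
pct = (0.16 / 1.411) * 100
ratio = 0.1134
pct = 11.3395


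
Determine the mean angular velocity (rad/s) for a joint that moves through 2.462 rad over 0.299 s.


omega = delta_theta / delta_t
omega = 2.462 / 0.299
omega = 8.2341


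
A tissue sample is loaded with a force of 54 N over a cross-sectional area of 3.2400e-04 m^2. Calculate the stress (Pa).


stress = F / A
stress = 54 / 3.2400e-04
stress = 166666.6667


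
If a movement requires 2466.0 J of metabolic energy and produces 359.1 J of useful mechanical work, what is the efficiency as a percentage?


eta = (W_mech / E_meta) * 100
eta = (359.1 / 2466.0) * 100
ratio = 0.1456
eta = 14.5620


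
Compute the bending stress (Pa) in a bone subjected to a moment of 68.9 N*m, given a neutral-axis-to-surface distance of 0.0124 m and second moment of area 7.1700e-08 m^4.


sigma = M * c / I
sigma = 68.9 * 0.0124 / 7.1700e-08
M * c = 0.8544
sigma = 1.1916e+07


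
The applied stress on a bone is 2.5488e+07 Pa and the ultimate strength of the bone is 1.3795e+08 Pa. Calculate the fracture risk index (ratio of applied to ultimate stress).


FRI = applied / ultimate
FRI = 2.5488e+07 / 1.3795e+08
FRI = 0.1848


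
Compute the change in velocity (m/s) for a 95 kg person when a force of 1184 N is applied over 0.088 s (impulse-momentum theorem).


J = F * dt = 1184 * 0.088 = 104.1920 N*s
delta_v = J / m
delta_v = 104.1920 / 95
delta_v = 1.0968


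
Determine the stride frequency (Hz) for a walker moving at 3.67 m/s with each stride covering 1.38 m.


f = v / stride_length
f = 3.67 / 1.38
f = 2.6594


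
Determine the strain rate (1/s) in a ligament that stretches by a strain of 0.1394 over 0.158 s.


strain_rate = delta_strain / delta_t
strain_rate = 0.1394 / 0.158
strain_rate = 0.8823


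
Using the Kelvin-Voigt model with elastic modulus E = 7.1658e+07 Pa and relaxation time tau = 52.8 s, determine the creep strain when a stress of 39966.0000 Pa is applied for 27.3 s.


epsilon(t) = (sigma/E) * (1 - exp(-t/tau))
sigma/E = 39966.0000 / 7.1658e+07 = 5.5773e-04
exp(-t/tau) = exp(-27.3 / 52.8) = 0.5963
epsilon = 5.5773e-04 * (1 - 0.5963)
epsilon = 2.2517e-04


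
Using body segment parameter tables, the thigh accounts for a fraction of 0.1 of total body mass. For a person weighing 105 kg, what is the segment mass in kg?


m_segment = body_mass * fraction
m_segment = 105 * 0.1
m_segment = 10.5000


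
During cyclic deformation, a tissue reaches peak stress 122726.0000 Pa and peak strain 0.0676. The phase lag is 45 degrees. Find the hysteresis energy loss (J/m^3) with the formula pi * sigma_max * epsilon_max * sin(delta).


E_loss = pi * sigma_max * epsilon_max * sin(delta)
delta = 45 deg = 0.7854 rad
sin(delta) = 0.7071
E_loss = pi * 122726.0000 * 0.0676 * 0.7071
E_loss = 18429.6951


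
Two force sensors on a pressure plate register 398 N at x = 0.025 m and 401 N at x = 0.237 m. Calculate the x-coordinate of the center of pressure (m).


COP_x = (F1*x1 + F2*x2) / (F1 + F2)
COP_x = (398*0.025 + 401*0.237) / (398 + 401)
Numerator = 104.9870
Denominator = 799
COP_x = 0.1314


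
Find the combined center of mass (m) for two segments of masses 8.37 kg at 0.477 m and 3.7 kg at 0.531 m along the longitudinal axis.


COM = (m1*x1 + m2*x2) / (m1 + m2)
COM = (8.37*0.477 + 3.7*0.531) / (8.37 + 3.7)
Numerator = 5.9572
Denominator = 12.0700
COM = 0.4936


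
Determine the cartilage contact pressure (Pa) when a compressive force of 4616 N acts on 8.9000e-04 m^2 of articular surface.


P = F / A
P = 4616 / 8.9000e-04
P = 5.1865e+06


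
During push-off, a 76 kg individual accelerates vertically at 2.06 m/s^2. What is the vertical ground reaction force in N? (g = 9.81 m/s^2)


GRF = m * (g + a)
GRF = 76 * (9.81 + 2.06)
GRF = 76 * 11.8700
GRF = 902.1200


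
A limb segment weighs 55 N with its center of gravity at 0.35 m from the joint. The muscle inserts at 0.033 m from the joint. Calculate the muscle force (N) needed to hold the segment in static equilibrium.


F_muscle = W * d_load / d_muscle
F_muscle = 55 * 0.35 / 0.033
Numerator = 19.2500
F_muscle = 583.3333


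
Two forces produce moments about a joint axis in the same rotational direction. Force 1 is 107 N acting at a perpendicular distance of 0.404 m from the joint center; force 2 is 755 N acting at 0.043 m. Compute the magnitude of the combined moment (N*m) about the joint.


M = F1 * d1 + F2 * d2
M = 107 * 0.404 + 755 * 0.043
M = 43.2280 + 32.4650
M = 75.6930


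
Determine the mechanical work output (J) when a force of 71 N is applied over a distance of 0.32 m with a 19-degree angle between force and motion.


W = F * d * cos(theta)
theta = 19 deg = 0.3316 rad
cos(theta) = 0.9455
W = 71 * 0.32 * 0.9455
W = 21.4822


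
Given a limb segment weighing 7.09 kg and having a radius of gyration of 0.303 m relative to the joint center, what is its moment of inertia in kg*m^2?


I = m * k^2
I = 7.09 * 0.303^2
k^2 = 0.0918
I = 0.6509


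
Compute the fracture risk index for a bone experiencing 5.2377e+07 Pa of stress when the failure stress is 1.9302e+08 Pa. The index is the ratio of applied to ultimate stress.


FRI = applied / ultimate
FRI = 5.2377e+07 / 1.9302e+08
FRI = 0.2714


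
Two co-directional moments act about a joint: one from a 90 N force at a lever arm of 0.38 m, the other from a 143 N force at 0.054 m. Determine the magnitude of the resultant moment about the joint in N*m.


M = F1 * d1 + F2 * d2
M = 90 * 0.38 + 143 * 0.054
M = 34.2000 + 7.7220
M = 41.9220


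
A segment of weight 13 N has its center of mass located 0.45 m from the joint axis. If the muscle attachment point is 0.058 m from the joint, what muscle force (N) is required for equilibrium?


F_muscle = W * d_load / d_muscle
F_muscle = 13 * 0.45 / 0.058
Numerator = 5.8500
F_muscle = 100.8621


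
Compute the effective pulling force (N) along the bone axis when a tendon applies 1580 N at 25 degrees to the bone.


F_eff = F_tendon * cos(theta)
theta = 25 deg = 0.4363 rad
cos(theta) = 0.9063
F_eff = 1580 * 0.9063
F_eff = 1431.9663


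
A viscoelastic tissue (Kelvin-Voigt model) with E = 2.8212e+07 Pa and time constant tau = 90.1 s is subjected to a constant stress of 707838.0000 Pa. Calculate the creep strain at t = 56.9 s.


epsilon(t) = (sigma/E) * (1 - exp(-t/tau))
sigma/E = 707838.0000 / 2.8212e+07 = 0.0251
exp(-t/tau) = exp(-56.9 / 90.1) = 0.5318
epsilon = 0.0251 * (1 - 0.5318)
epsilon = 0.0117


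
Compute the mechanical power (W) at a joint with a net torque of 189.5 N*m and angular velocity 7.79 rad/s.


P = M * omega
P = 189.5 * 7.79
P = 1476.2050


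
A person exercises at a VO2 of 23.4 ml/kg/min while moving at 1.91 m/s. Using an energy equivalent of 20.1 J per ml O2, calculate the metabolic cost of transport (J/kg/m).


Power per kg = VO2 * 20.1 / 60
Power per kg = 23.4 * 20.1 / 60 = 7.8390 W/kg
Cost = power_per_kg / speed
Cost = 7.8390 / 1.91
Cost = 4.1042
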